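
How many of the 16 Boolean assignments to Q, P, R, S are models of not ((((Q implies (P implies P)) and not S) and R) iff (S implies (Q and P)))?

Initial set: {T not ((((Q implies (P implies P)) and not S) and R) iff (S implies (Q and P)))}.
T not ((((Q implies (P implies P)) and not S) and R) iff (S implies (Q and P))): β-rule — branch into T (((Q implies (P implies P)) and not S) and R), F (S implies (Q and P))  //  F (((Q implies (P implies P)) and not S) and R), T (S implies (Q and P)).
  branch 1 (add T (((Q implies (P implies P)) and not S) and R), F (S implies (Q and P))):
    T (((Q implies (P implies P)) and not S) and R): α-rule — add T ((Q implies (P implies P)) and not S), T R.
    F (S implies (Q and P)): α-rule — add T S, F (Q and P).
    T ((Q implies (P implies P)) and not S): α-rule — add T (Q implies (P implies P)), T not S.
    × closes — contains both S and not S.
  branch 2 (add F (((Q implies (P implies P)) and not S) and R), T (S implies (Q and P))):
    F (((Q implies (P implies P)) and not S) and R): β-rule — branch into F ((Q implies (P implies P)) and not S)  //  F R.
      branch 2.1 (add F ((Q implies (P implies P)) and not S)):
        T (S implies (Q and P)): β-rule — branch into F S  //  T (Q and P).
          branch 2.1.1 (add F S):
            F ((Q implies (P implies P)) and not S): β-rule — branch into F (Q implies (P implies P))  //  F not S.
              branch 2.1.1.1 (add F (Q implies (P implies P))):
                F (Q implies (P implies P)): α-rule — add T Q, F (P implies P).
                F (P implies P): α-rule — add T P, F P.
                × closes — contains both P and not P.
              branch 2.1.1.2 (add F not S):
                × closes — contains both S and not S.
          branch 2.1.2 (add T (Q and P)):
            T (Q and P): α-rule — add T Q, T P.
            F ((Q implies (P implies P)) and not S): β-rule — branch into F (Q implies (P implies P))  //  F not S.
              branch 2.1.2.1 (add F (Q implies (P implies P))):
                F (Q implies (P implies P)): α-rule — add T Q, F (P implies P).
                F (P implies P): α-rule — add T P, F P.
                × closes — contains both P and not P.
              branch 2.1.2.2 (add F not S):
                ○ open, literals {P=1, Q=1, S=1}.
      branch 2.2 (add F R):
        T (S implies (Q and P)): β-rule — branch into F S  //  T (Q and P).
          branch 2.2.1 (add F S):
            ○ open, literals {R=0, S=0}.
          branch 2.2.2 (add T (Q and P)):
            T (Q and P): α-rule — add T Q, T P.
            ○ open, literals {P=1, Q=1, R=0}.
4 branches closed, 3 open.
Each open branch fixes some atoms; the unmentioned ones are free. Counting distinct full assignments: branch {P=1, Q=1, S=1} (R) contributes 2 new; branch {R=0, S=0} (Q, P) contributes 4 new; branch {P=1, Q=1, R=0} (S) contributes 0 new. Total: 6.

6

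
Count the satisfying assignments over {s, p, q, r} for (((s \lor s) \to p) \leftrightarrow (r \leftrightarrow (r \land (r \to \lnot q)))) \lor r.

Initial set: {((((s \lor s) \to p) \leftrightarrow (r \leftrightarrow (r \land (r \to \lnot q)))) \lor r)}.
((((s \lor s) \to p) \leftrightarrow (r \leftrightarrow (r \land (r \to \lnot q)))) \lor r): β-rule — branch into (((s \lor s) \to p) \leftrightarrow (r \leftrightarrow (r \land (r \to \lnot q))))  //  r.
  branch 1 (add (((s \lor s) \to p) \leftrightarrow (r \leftrightarrow (r \land (r \to \lnot q))))):
    (((s \lor s) \to p) \leftrightarrow (r \leftrightarrow (r \land (r \to \lnot q)))): β-rule — branch into ((s \lor s) \to p), (r \leftrightarrow (r \land (r \to \lnot q)))  //  \lnot ((s \lor s) \to p), \lnot (r \leftrightarrow (r \land (r \to \lnot q))).
      branch 1.1 (add ((s \lor s) \to p), (r \leftrightarrow (r \land (r \to \lnot q)))):
        ((s \lor s) \to p): β-rule — branch into \lnot (s \lor s)  //  p.
          branch 1.1.1 (add \lnot (s \lor s)):
            \lnot (s \lor s): α-rule — add \lnot s, \lnot s.
            (r \leftrightarrow (r \land (r \to \lnot q))): β-rule — branch into r, (r \land (r \to \lnot q))  //  \lnot r, \lnot (r \land (r \to \lnot q)).
              branch 1.1.1.1 (add r, (r \land (r \to \lnot q))):
                (r \land (r \to \lnot q)): α-rule — add r, (r \to \lnot q).
                (r \to \lnot q): β-rule — branch into \lnot r  //  \lnot q.
                  branch 1.1.1.1.1 (add \lnot r):
                    × closes — contains both r and \lnot r.
                  branch 1.1.1.1.2 (add \lnot q):
                    ○ open, literals {q=false, r=true, s=false}.
              branch 1.1.1.2 (add \lnot r, \lnot (r \land (r \to \lnot q))):
                \lnot (r \land (r \to \lnot q)): β-rule — branch into \lnot r  //  \lnot (r \to \lnot q).
                  branch 1.1.1.2.1 (add \lnot r):
                    ○ open, literals {r=false, s=false}.
                  branch 1.1.1.2.2 (add \lnot (r \to \lnot q)):
                    \lnot (r \to \lnot q): α-rule — add r, \lnot \lnot q.
                    × closes — contains both r and \lnot r.
          branch 1.1.2 (add p):
            (r \leftrightarrow (r \land (r \to \lnot q))): β-rule — branch into r, (r \land (r \to \lnot q))  //  \lnot r, \lnot (r \land (r \to \lnot q)).
              branch 1.1.2.1 (add r, (r \land (r \to \lnot q))):
                (r \land (r \to \lnot q)): α-rule — add r, (r \to \lnot q).
                (r \to \lnot q): β-rule — branch into \lnot r  //  \lnot q.
                  branch 1.1.2.1.1 (add \lnot r):
                    × closes — contains both r and \lnot r.
                  branch 1.1.2.1.2 (add \lnot q):
                    ○ open, literals {p=true, q=false, r=true}.
              branch 1.1.2.2 (add \lnot r, \lnot (r \land (r \to \lnot q))):
                \lnot (r \land (r \to \lnot q)): β-rule — branch into \lnot r  //  \lnot (r \to \lnot q).
                  branch 1.1.2.2.1 (add \lnot r):
                    ○ open, literals {p=true, r=false}.
                  branch 1.1.2.2.2 (add \lnot (r \to \lnot q)):
                    \lnot (r \to \lnot q): α-rule — add r, \lnot \lnot q.
                    × closes — contains both r and \lnot r.
      branch 1.2 (add \lnot ((s \lor s) \to p), \lnot (r \leftrightarrow (r \land (r \to \lnot q)))):
        \lnot ((s \lor s) \to p): α-rule — add (s \lor s), \lnot p.
        \lnot (r \leftrightarrow (r \land (r \to \lnot q))): β-rule — branch into r, \lnot (r \land (r \to \lnot q))  //  \lnot r, (r \land (r \to \lnot q)).
          branch 1.2.1 (add r, \lnot (r \land (r \to \lnot q))):
            (s \lor s): β-rule — branch into s  //  s.
              branch 1.2.1.1 (add s):
                \lnot (r \land (r \to \lnot q)): β-rule — branch into \lnot r  //  \lnot (r \to \lnot q).
                  branch 1.2.1.1.1 (add \lnot r):
                    × closes — contains both r and \lnot r.
                  branch 1.2.1.1.2 (add \lnot (r \to \lnot q)):
                    \lnot (r \to \lnot q): α-rule — add r, \lnot \lnot q.
                    ○ open, literals {p=false, q=true, r=true, s=true}.
              branch 1.2.1.2 (add s):
                \lnot (r \land (r \to \lnot q)): β-rule — branch into \lnot r  //  \lnot (r \to \lnot q).
                  branch 1.2.1.2.1 (add \lnot r):
                    × closes — contains both r and \lnot r.
                  branch 1.2.1.2.2 (add \lnot (r \to \lnot q)):
                    \lnot (r \to \lnot q): α-rule — add r, \lnot \lnot q.
                    ○ open, literals {p=false, q=true, r=true, s=true}.
          branch 1.2.2 (add \lnot r, (r \land (r \to \lnot q))):
            (r \land (r \to \lnot q)): α-rule — add r, (r \to \lnot q).
            × closes — contains both r and \lnot r.
  branch 2 (add r):
    ○ open, literals {r=true}.
7 branches closed, 7 open.
Each open branch fixes some atoms; the unmentioned ones are free. Counting distinct full assignments: branch {q=false, r=true, s=false} (p) contributes 2 new; branch {r=false, s=false} (p, q) contributes 4 new; branch {p=true, q=false, r=true} (s) contributes 1 new; branch {p=true, r=false} (s, q) contributes 2 new; branch {p=false, q=true, r=true, s=true} (none free) contributes 1 new; branch {p=false, q=true, r=true, s=true} (none free) contributes 0 new; branch {r=true} (s, p, q) contributes 4 new. Total: 14.

14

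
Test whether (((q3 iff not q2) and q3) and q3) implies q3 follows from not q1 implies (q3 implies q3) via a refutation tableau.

Initial set: {T (not q1 implies (q3 implies q3)); F ((((q3 iff not q2) and q3) and q3) implies q3)}.
F ((((q3 iff not q2) and q3) and q3) implies q3): α-rule — add T (((q3 iff not q2) and q3) and q3), F q3.
T (((q3 iff not q2) and q3) and q3): α-rule — add T ((q3 iff not q2) and q3), T q3.
× closes — contains both q3 and not q3.
All 1 branch closes.
Every branch closed, so the premises entail the conclusion.

Yes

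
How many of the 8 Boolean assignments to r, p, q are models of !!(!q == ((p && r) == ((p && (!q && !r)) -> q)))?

5

Initial set: {!!(!q == ((p && r) == ((p && (!q && !r)) -> q)))}.
!!(!q == ((p && r) == ((p && (!q && !r)) -> q))): drop double negation, giving (!q == ((p && r) == ((p && (!q && !r)) -> q))).
(!q == ((p && r) == ((p && (!q && !r)) -> q))): β-rule — branch into !q, ((p && r) == ((p && (!q && !r)) -> q))  //  !!q, !((p && r) == ((p && (!q && !r)) -> q)).
  branch 1 (add !q, ((p && r) == ((p && (!q && !r)) -> q))):
    ((p && r) == ((p && (!q && !r)) -> q)): β-rule — branch into (p && r), ((p && (!q && !r)) -> q)  //  !(p && r), !((p && (!q && !r)) -> q).
      branch 1.1 (add (p && r), ((p && (!q && !r)) -> q)):
        (p && r): α-rule — add p, r.
        ((p && (!q && !r)) -> q): β-rule — branch into !(p && (!q && !r))  //  q.
          branch 1.1.1 (add !(p && (!q && !r))):
            !(p && (!q && !r)): β-rule — branch into !p  //  !(!q && !r).
              branch 1.1.1.1 (add !p):
                × closes — contains both p and !p.
              branch 1.1.1.2 (add !(!q && !r)):
                !(!q && !r): β-rule — branch into !!q  //  !!r.
                  branch 1.1.1.2.1 (add !!q):
                    × closes — contains both q and !q.
                  branch 1.1.1.2.2 (add !!r):
                    ○ open, literals {p=1, q=0, r=1}.
          branch 1.1.2 (add q):
            × closes — contains both q and !q.
      branch 1.2 (add !(p && r), !((p && (!q && !r)) -> q)):
        !((p && (!q && !r)) -> q): α-rule — add (p && (!q && !r)), !q.
        (p && (!q && !r)): α-rule — add p, (!q && !r).
        (!q && !r): α-rule — add !q, !r.
        !(p && r): β-rule — branch into !p  //  !r.
          branch 1.2.1 (add !p):
            × closes — contains both p and !p.
          branch 1.2.2 (add !r):
            ○ open, literals {p=1, q=0, r=0}.
  branch 2 (add !!q, !((p && r) == ((p && (!q && !r)) -> q))):
    !((p && r) == ((p && (!q && !r)) -> q)): β-rule — branch into (p && r), !((p && (!q && !r)) -> q)  //  !(p && r), ((p && (!q && !r)) -> q).
      branch 2.1 (add (p && r), !((p && (!q && !r)) -> q)):
        (p && r): α-rule — add p, r.
        !((p && (!q && !r)) -> q): α-rule — add (p && (!q && !r)), !q.
        × closes — contains both q and !q.
      branch 2.2 (add !(p && r), ((p && (!q && !r)) -> q)):
        !(p && r): β-rule — branch into !p  //  !r.
          branch 2.2.1 (add !p):
            ((p && (!q && !r)) -> q): β-rule — branch into !(p && (!q && !r))  //  q.
              branch 2.2.1.1 (add !(p && (!q && !r))):
                !(p && (!q && !r)): β-rule — branch into !p  //  !(!q && !r).
                  branch 2.2.1.1.1 (add !p):
                    ○ open, literals {p=0, q=1}.
                  branch 2.2.1.1.2 (add !(!q && !r)):
                    !(!q && !r): β-rule — branch into !!q  //  !!r.
                      branch 2.2.1.1.2.1 (add !!q):
                        ○ open, literals {p=0, q=1}.
                      branch 2.2.1.1.2.2 (add !!r):
                        ○ open, literals {p=0, q=1, r=1}.
              branch 2.2.1.2 (add q):
                ○ open, literals {p=0, q=1}.
          branch 2.2.2 (add !r):
            ((p && (!q && !r)) -> q): β-rule — branch into !(p && (!q && !r))  //  q.
              branch 2.2.2.1 (add !(p && (!q && !r))):
                !(p && (!q && !r)): β-rule — branch into !p  //  !(!q && !r).
                  branch 2.2.2.1.1 (add !p):
                    ○ open, literals {p=0, q=1, r=0}.
                  branch 2.2.2.1.2 (add !(!q && !r)):
                    !(!q && !r): β-rule — branch into !!q  //  !!r.
                      branch 2.2.2.1.2.1 (add !!q):
                        ○ open, literals {q=1, r=0}.
                      branch 2.2.2.1.2.2 (add !!r):
                        × closes — contains both r and !r.
              branch 2.2.2.2 (add q):
                ○ open, literals {q=1, r=0}.
6 branches closed, 9 open.
Each open branch fixes some atoms; the unmentioned ones are free. Counting distinct full assignments: branch {p=1, q=0, r=1} (none free) contributes 1 new; branch {p=1, q=0, r=0} (none free) contributes 1 new; branch {p=0, q=1} (r) contributes 2 new; branch {p=0, q=1} (r) contributes 0 new; branch {p=0, q=1, r=1} (none free) contributes 0 new; branch {p=0, q=1} (r) contributes 0 new; branch {p=0, q=1, r=0} (none free) contributes 0 new; branch {q=1, r=0} (p) contributes 1 new; branch {q=1, r=0} (p) contributes 0 new. Total: 5.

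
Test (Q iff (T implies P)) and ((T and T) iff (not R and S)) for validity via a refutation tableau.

Assume the negation and expand:
Initial set: {not ((Q iff (T implies P)) and ((T and T) iff (not R and S)))}.
not ((Q iff (T implies P)) and ((T and T) iff (not R and S))): β-rule — branch into not (Q iff (T implies P))  //  not ((T and T) iff (not R and S)).
  branch 1 (add not (Q iff (T implies P))):
    not (Q iff (T implies P)): β-rule — branch into Q, not (T implies P)  //  not Q, (T implies P).
      branch 1.1 (add Q, not (T implies P)):
        not (T implies P): α-rule — add T, not P.
        ○ open, literals {P=F, Q=T, T=T}.
      branch 1.2 (add not Q, (T implies P)):
        (T implies P): β-rule — branch into not T  //  P.
          branch 1.2.1 (add not T):
            ○ open, literals {Q=F, T=F}.
          branch 1.2.2 (add P):
            ○ open, literals {P=T, Q=F}.
  branch 2 (add not ((T and T) iff (not R and S))):
    not ((T and T) iff (not R and S)): β-rule — branch into (T and T), not (not R and S)  //  not (T and T), (not R and S).
      branch 2.1 (add (T and T), not (not R and S)):
        (T and T): α-rule — add T, T.
        not (not R and S): β-rule — branch into not not R  //  not S.
          branch 2.1.1 (add not not R):
            ○ open, literals {R=T, T=T}.
          branch 2.1.2 (add not S):
            ○ open, literals {S=F, T=T}.
      branch 2.2 (add not (T and T), (not R and S)):
        (not R and S): α-rule — add not R, S.
        not (T and T): β-rule — branch into not T  //  not T.
          branch 2.2.1 (add not T):
            ○ open, literals {R=F, S=T, T=F}.
          branch 2.2.2 (add not T):
            ○ open, literals {R=F, S=T, T=F}.
0 branches closed, 7 open.
An open branch gives a countermodel: P=F, Q=T, T=T (unmentioned atoms arbitrary); under it the original formula is false.

Not valid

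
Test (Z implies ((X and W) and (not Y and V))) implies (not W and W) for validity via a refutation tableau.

Assume the negation and expand:
Initial set: {not ((Z implies ((X and W) and (not Y and V))) implies (not W and W))}.
not ((Z implies ((X and W) and (not Y and V))) implies (not W and W)): α-rule — add (Z implies ((X and W) and (not Y and V))), not (not W and W).
(Z implies ((X and W) and (not Y and V))): β-rule — branch into not Z  //  ((X and W) and (not Y and V)).
  branch 1 (add not Z):
    not (not W and W): β-rule — branch into not not W  //  not W.
      branch 1.1 (add not not W):
        ○ open, literals {W=1, Z=0}.
      branch 1.2 (add not W):
        ○ open, literals {W=0, Z=0}.
  branch 2 (add ((X and W) and (not Y and V))):
    ((X and W) and (not Y and V)): α-rule — add (X and W), (not Y and V).
    (X and W): α-rule — add X, W.
    (not Y and V): α-rule — add not Y, V.
    not (not W and W): β-rule — branch into not not W  //  not W.
      branch 2.1 (add not not W):
        ○ open, literals {V=1, W=1, X=1, Y=0}.
      branch 2.2 (add not W):
        × closes — contains both W and not W.
1 branch closed, 3 open.
An open branch gives a countermodel: W=1, Z=0 (unmentioned atoms arbitrary); under it the original formula is false.

Not valid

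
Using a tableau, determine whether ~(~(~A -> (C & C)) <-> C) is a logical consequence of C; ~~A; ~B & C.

Initial set: {C; ~~A; (~B & C); ~~(~(~A -> (C & C)) <-> C)}.
~~A: drop double negation, giving A.
(~B & C): α-rule — add ~B, C.
~~(~(~A -> (C & C)) <-> C): β-rule — branch into ~(~A -> (C & C)), C  //  ~~(~A -> (C & C)), ~C.
  branch 1 (add ~(~A -> (C & C)), C):
    ~(~A -> (C & C)): α-rule — add ~A, ~(C & C).
    × closes — contains both A and ~A.
  branch 2 (add ~~(~A -> (C & C)), ~C):
    × closes — contains both C and ~C.
All 2 branches close.
Every branch closed, so the premises entail the conclusion.

Yes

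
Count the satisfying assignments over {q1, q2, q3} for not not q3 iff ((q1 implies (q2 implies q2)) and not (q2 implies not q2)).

Initial set: {(not not q3 iff ((q1 implies (q2 implies q2)) and not (q2 implies not q2)))}.
(not not q3 iff ((q1 implies (q2 implies q2)) and not (q2 implies not q2))): β-rule — branch into not not q3, ((q1 implies (q2 implies q2)) and not (q2 implies not q2))  //  not not not q3, not ((q1 implies (q2 implies q2)) and not (q2 implies not q2)).
  branch 1 (add not not q3, ((q1 implies (q2 implies q2)) and not (q2 implies not q2))):
    not not q3: drop double negation, giving q3.
    ((q1 implies (q2 implies q2)) and not (q2 implies not q2)): α-rule — add (q1 implies (q2 implies q2)), not (q2 implies not q2).
    not (q2 implies not q2): α-rule — add q2, not not q2.
    (q1 implies (q2 implies q2)): β-rule — branch into not q1  //  (q2 implies q2).
      branch 1.1 (add not q1):
        ○ open, literals {q1=false, q2=true, q3=true}.
      branch 1.2 (add (q2 implies q2)):
        (q2 implies q2): β-rule — branch into not q2  //  q2.
          branch 1.2.1 (add not q2):
            × closes — contains both q2 and not q2.
          branch 1.2.2 (add q2):
            ○ open, literals {q2=true, q3=true}.
  branch 2 (add not not not q3, not ((q1 implies (q2 implies q2)) and not (q2 implies not q2))):
    not not not q3: drop double negation, giving not q3.
    not ((q1 implies (q2 implies q2)) and not (q2 implies not q2)): β-rule — branch into not (q1 implies (q2 implies q2))  //  not not (q2 implies not q2).
      branch 2.1 (add not (q1 implies (q2 implies q2))):
        not (q1 implies (q2 implies q2)): α-rule — add q1, not (q2 implies q2).
        not (q2 implies q2): α-rule — add q2, not q2.
        × closes — contains both q2 and not q2.
      branch 2.2 (add not not (q2 implies not q2)):
        not not (q2 implies not q2): β-rule — branch into not q2  //  not q2.
          branch 2.2.1 (add not q2):
            ○ open, literals {q2=false, q3=false}.
          branch 2.2.2 (add not q2):
            ○ open, literals {q2=false, q3=false}.
2 branches closed, 4 open.
Each open branch fixes some atoms; the unmentioned ones are free. Counting distinct full assignments: branch {q1=false, q2=true, q3=true} (none free) contributes 1 new; branch {q2=true, q3=true} (q1) contributes 1 new; branch {q2=false, q3=false} (q1) contributes 2 new; branch {q2=false, q3=false} (q1) contributes 0 new. Total: 4.

4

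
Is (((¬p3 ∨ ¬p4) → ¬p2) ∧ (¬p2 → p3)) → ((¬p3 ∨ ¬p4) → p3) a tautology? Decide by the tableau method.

Assume the negation and expand:
Initial set: {F ((((¬p3 ∨ ¬p4) → ¬p2) ∧ (¬p2 → p3)) → ((¬p3 ∨ ¬p4) → p3))}.
F ((((¬p3 ∨ ¬p4) → ¬p2) ∧ (¬p2 → p3)) → ((¬p3 ∨ ¬p4) → p3)): α-rule — add T (((¬p3 ∨ ¬p4) → ¬p2) ∧ (¬p2 → p3)), F ((¬p3 ∨ ¬p4) → p3).
T (((¬p3 ∨ ¬p4) → ¬p2) ∧ (¬p2 → p3)): α-rule — add T ((¬p3 ∨ ¬p4) → ¬p2), T (¬p2 → p3).
F ((¬p3 ∨ ¬p4) → p3): α-rule — add T (¬p3 ∨ ¬p4), F p3.
T ((¬p3 ∨ ¬p4) → ¬p2): β-rule — branch into F (¬p3 ∨ ¬p4)  //  T ¬p2.
  branch 1 (add F (¬p3 ∨ ¬p4)):
    F (¬p3 ∨ ¬p4): α-rule — add F ¬p3, F ¬p4.
    × closes — contains both p3 and ¬p3.
  branch 2 (add T ¬p2):
    T (¬p2 → p3): β-rule — branch into F ¬p2  //  T p3.
      branch 2.1 (add F ¬p2):
        × closes — contains both p2 and ¬p2.
      branch 2.2 (add T p3):
        × closes — contains both p3 and ¬p3.
All 3 branches close.
Every branch closed, so the negation is unsatisfiable and the formula is valid.

Valid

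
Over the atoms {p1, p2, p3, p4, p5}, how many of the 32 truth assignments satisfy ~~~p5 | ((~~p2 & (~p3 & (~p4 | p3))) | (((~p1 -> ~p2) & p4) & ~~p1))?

22

Initial set: {(~~~p5 | ((~~p2 & (~p3 & (~p4 | p3))) | (((~p1 -> ~p2) & p4) & ~~p1)))}.
(~~~p5 | ((~~p2 & (~p3 & (~p4 | p3))) | (((~p1 -> ~p2) & p4) & ~~p1))): β-rule — branch into ~~~p5  //  ((~~p2 & (~p3 & (~p4 | p3))) | (((~p1 -> ~p2) & p4) & ~~p1)).
  branch 1 (add ~~~p5):
    ~~~p5: drop double negation, giving ~p5.
    ○ open, literals {p5=F}.
  branch 2 (add ((~~p2 & (~p3 & (~p4 | p3))) | (((~p1 -> ~p2) & p4) & ~~p1))):
    ((~~p2 & (~p3 & (~p4 | p3))) | (((~p1 -> ~p2) & p4) & ~~p1)): β-rule — branch into (~~p2 & (~p3 & (~p4 | p3)))  //  (((~p1 -> ~p2) & p4) & ~~p1).
      branch 2.1 (add (~~p2 & (~p3 & (~p4 | p3)))):
        (~~p2 & (~p3 & (~p4 | p3))): α-rule — add ~~p2, (~p3 & (~p4 | p3)).
        ~~p2: drop double negation, giving p2.
        (~p3 & (~p4 | p3)): α-rule — add ~p3, (~p4 | p3).
        (~p4 | p3): β-rule — branch into ~p4  //  p3.
          branch 2.1.1 (add ~p4):
            ○ open, literals {p2=T, p3=F, p4=F}.
          branch 2.1.2 (add p3):
            × closes — contains both p3 and ~p3.
      branch 2.2 (add (((~p1 -> ~p2) & p4) & ~~p1)):
        (((~p1 -> ~p2) & p4) & ~~p1): α-rule — add ((~p1 -> ~p2) & p4), ~~p1.
        ((~p1 -> ~p2) & p4): α-rule — add (~p1 -> ~p2), p4.
        ~~p1: drop double negation, giving p1.
        (~p1 -> ~p2): β-rule — branch into ~~p1  //  ~p2.
          branch 2.2.1 (add ~~p1):
            ○ open, literals {p1=T, p4=T}.
          branch 2.2.2 (add ~p2):
            ○ open, literals {p1=T, p2=F, p4=T}.
1 branch closed, 4 open.
Each open branch fixes some atoms; the unmentioned ones are free. Counting distinct full assignments: branch {p5=F} (p1, p2, p3, p4) contributes 16 new; branch {p2=T, p3=F, p4=F} (p1, p5) contributes 2 new; branch {p1=T, p4=T} (p2, p3, p5) contributes 4 new; branch {p1=T, p2=F, p4=T} (p3, p5) contributes 0 new. Total: 22.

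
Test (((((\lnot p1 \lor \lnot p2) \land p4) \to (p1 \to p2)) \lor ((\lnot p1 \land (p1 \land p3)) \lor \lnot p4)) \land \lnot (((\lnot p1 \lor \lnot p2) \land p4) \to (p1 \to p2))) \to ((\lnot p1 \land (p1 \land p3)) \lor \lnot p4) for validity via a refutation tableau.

Assume the negation and expand:
Initial set: {\lnot ((((((\lnot p1 \lor \lnot p2) \land p4) \to (p1 \to p2)) \lor ((\lnot p1 \land (p1 \land p3)) \lor \lnot p4)) \land \lnot (((\lnot p1 \lor \lnot p2) \land p4) \to (p1 \to p2))) \to ((\lnot p1 \land (p1 \land p3)) \lor \lnot p4))}.
\lnot ((((((\lnot p1 \lor \lnot p2) \land p4) \to (p1 \to p2)) \lor ((\lnot p1 \land (p1 \land p3)) \lor \lnot p4)) \land \lnot (((\lnot p1 \lor \lnot p2) \land p4) \to (p1 \to p2))) \to ((\lnot p1 \land (p1 \land p3)) \lor \lnot p4)): α-rule — add (((((\lnot p1 \lor \lnot p2) \land p4) \to (p1 \to p2)) \lor ((\lnot p1 \land (p1 \land p3)) \lor \lnot p4)) \land \lnot (((\lnot p1 \lor \lnot p2) \land p4) \to (p1 \to p2))), \lnot ((\lnot p1 \land (p1 \land p3)) \lor \lnot p4).
(((((\lnot p1 \lor \lnot p2) \land p4) \to (p1 \to p2)) \lor ((\lnot p1 \land (p1 \land p3)) \lor \lnot p4)) \land \lnot (((\lnot p1 \lor \lnot p2) \land p4) \to (p1 \to p2))): α-rule — add ((((\lnot p1 \lor \lnot p2) \land p4) \to (p1 \to p2)) \lor ((\lnot p1 \land (p1 \land p3)) \lor \lnot p4)), \lnot (((\lnot p1 \lor \lnot p2) \land p4) \to (p1 \to p2)).
\lnot ((\lnot p1 \land (p1 \land p3)) \lor \lnot p4): α-rule — add \lnot (\lnot p1 \land (p1 \land p3)), \lnot \lnot p4.
\lnot (((\lnot p1 \lor \lnot p2) \land p4) \to (p1 \to p2)): α-rule — add ((\lnot p1 \lor \lnot p2) \land p4), \lnot (p1 \to p2).
((\lnot p1 \lor \lnot p2) \land p4): α-rule — add (\lnot p1 \lor \lnot p2), p4.
\lnot (p1 \to p2): α-rule — add p1, \lnot p2.
((((\lnot p1 \lor \lnot p2) \land p4) \to (p1 \to p2)) \lor ((\lnot p1 \land (p1 \land p3)) \lor \lnot p4)): β-rule — branch into (((\lnot p1 \lor \lnot p2) \land p4) \to (p1 \to p2))  //  ((\lnot p1 \land (p1 \land p3)) \lor \lnot p4).
  branch 1 (add (((\lnot p1 \lor \lnot p2) \land p4) \to (p1 \to p2))):
    \lnot (\lnot p1 \land (p1 \land p3)): β-rule — branch into \lnot \lnot p1  //  \lnot (p1 \land p3).
      branch 1.1 (add \lnot \lnot p1):
        (\lnot p1 \lor \lnot p2): β-rule — branch into \lnot p1  //  \lnot p2.
          branch 1.1.1 (add \lnot p1):
            × closes — contains both p1 and \lnot p1.
          branch 1.1.2 (add \lnot p2):
            (((\lnot p1 \lor \lnot p2) \land p4) \to (p1 \to p2)): β-rule — branch into \lnot ((\lnot p1 \lor \lnot p2) \land p4)  //  (p1 \to p2).
              branch 1.1.2.1 (add \lnot ((\lnot p1 \lor \lnot p2) \land p4)):
                \lnot ((\lnot p1 \lor \lnot p2) \land p4): β-rule — branch into \lnot (\lnot p1 \lor \lnot p2)  //  \lnot p4.
                  branch 1.1.2.1.1 (add \lnot (\lnot p1 \lor \lnot p2)):
                    \lnot (\lnot p1 \lor \lnot p2): α-rule — add \lnot \lnot p1, \lnot \lnot p2.
                    × closes — contains both p2 and \lnot p2.
                  branch 1.1.2.1.2 (add \lnot p4):
                    × closes — contains both p4 and \lnot p4.
              branch 1.1.2.2 (add (p1 \to p2)):
                (p1 \to p2): β-rule — branch into \lnot p1  //  p2.
                  branch 1.1.2.2.1 (add \lnot p1):
                    × closes — contains both p1 and \lnot p1.
                  branch 1.1.2.2.2 (add p2):
                    × closes — contains both p2 and \lnot p2.
      branch 1.2 (add \lnot (p1 \land p3)):
        (\lnot p1 \lor \lnot p2): β-rule — branch into \lnot p1  //  \lnot p2.
          branch 1.2.1 (add \lnot p1):
            × closes — contains both p1 and \lnot p1.
          branch 1.2.2 (add \lnot p2):
            (((\lnot p1 \lor \lnot p2) \land p4) \to (p1 \to p2)): β-rule — branch into \lnot ((\lnot p1 \lor \lnot p2) \land p4)  //  (p1 \to p2).
              branch 1.2.2.1 (add \lnot ((\lnot p1 \lor \lnot p2) \land p4)):
                \lnot (p1 \land p3): β-rule — branch into \lnot p1  //  \lnot p3.
                  branch 1.2.2.1.1 (add \lnot p1):
                    × closes — contains both p1 and \lnot p1.
                  branch 1.2.2.1.2 (add \lnot p3):
                    \lnot ((\lnot p1 \lor \lnot p2) \land p4): β-rule — branch into \lnot (\lnot p1 \lor \lnot p2)  //  \lnot p4.
                      branch 1.2.2.1.2.1 (add \lnot (\lnot p1 \lor \lnot p2)):
                        \lnot (\lnot p1 \lor \lnot p2): α-rule — add \lnot \lnot p1, \lnot \lnot p2.
                        × closes — contains both p2 and \lnot p2.
                      branch 1.2.2.1.2.2 (add \lnot p4):
                        × closes — contains both p4 and \lnot p4.
              branch 1.2.2.2 (add (p1 \to p2)):
                \lnot (p1 \land p3): β-rule — branch into \lnot p1  //  \lnot p3.
                  branch 1.2.2.2.1 (add \lnot p1):
                    × closes — contains both p1 and \lnot p1.
                  branch 1.2.2.2.2 (add \lnot p3):
                    (p1 \to p2): β-rule — branch into \lnot p1  //  p2.
                      branch 1.2.2.2.2.1 (add \lnot p1):
                        × closes — contains both p1 and \lnot p1.
                      branch 1.2.2.2.2.2 (add p2):
                        × closes — contains both p2 and \lnot p2.
  branch 2 (add ((\lnot p1 \land (p1 \land p3)) \lor \lnot p4)):
    \lnot (\lnot p1 \land (p1 \land p3)): β-rule — branch into \lnot \lnot p1  //  \lnot (p1 \land p3).
      branch 2.1 (add \lnot \lnot p1):
        (\lnot p1 \lor \lnot p2): β-rule — branch into \lnot p1  //  \lnot p2.
          branch 2.1.1 (add \lnot p1):
            × closes — contains both p1 and \lnot p1.
          branch 2.1.2 (add \lnot p2):
            ((\lnot p1 \land (p1 \land p3)) \lor \lnot p4): β-rule — branch into (\lnot p1 \land (p1 \land p3))  //  \lnot p4.
              branch 2.1.2.1 (add (\lnot p1 \land (p1 \land p3))):
                (\lnot p1 \land (p1 \land p3)): α-rule — add \lnot p1, (p1 \land p3).
                × closes — contains both p1 and \lnot p1.
              branch 2.1.2.2 (add \lnot p4):
                × closes — contains both p4 and \lnot p4.
      branch 2.2 (add \lnot (p1 \land p3)):
        (\lnot p1 \lor \lnot p2): β-rule — branch into \lnot p1  //  \lnot p2.
          branch 2.2.1 (add \lnot p1):
            × closes — contains both p1 and \lnot p1.
          branch 2.2.2 (add \lnot p2):
            ((\lnot p1 \land (p1 \land p3)) \lor \lnot p4): β-rule — branch into (\lnot p1 \land (p1 \land p3))  //  \lnot p4.
              branch 2.2.2.1 (add (\lnot p1 \land (p1 \land p3))):
                (\lnot p1 \land (p1 \land p3)): α-rule — add \lnot p1, (p1 \land p3).
                × closes — contains both p1 and \lnot p1.
              branch 2.2.2.2 (add \lnot p4):
                × closes — contains both p4 and \lnot p4.
All 18 branches close.
Every branch closed, so the negation is unsatisfiable and the formula is valid.

Valid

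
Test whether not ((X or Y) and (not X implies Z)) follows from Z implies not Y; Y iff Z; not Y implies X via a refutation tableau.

Initial set: {(Z implies not Y); (Y iff Z); (not Y implies X); not not ((X or Y) and (not X implies Z))}.
not not ((X or Y) and (not X implies Z)): α-rule — add (X or Y), (not X implies Z).
(Z implies not Y): β-rule — branch into not Z  //  not Y.
  branch 1 (add not Z):
    (Y iff Z): β-rule — branch into Y, Z  //  not Y, not Z.
      branch 1.1 (add Y, Z):
        × closes — contains both Z and not Z.
      branch 1.2 (add not Y, not Z):
        (not Y implies X): β-rule — branch into not not Y  //  X.
          branch 1.2.1 (add not not Y):
            × closes — contains both Y and not Y.
          branch 1.2.2 (add X):
            (X or Y): β-rule — branch into X  //  Y.
              branch 1.2.2.1 (add X):
                (not X implies Z): β-rule — branch into not not X  //  Z.
                  branch 1.2.2.1.1 (add not not X):
                    ○ open, literals {X=T, Y=F, Z=F}.
                  branch 1.2.2.1.2 (add Z):
                    × closes — contains both Z and not Z.
              branch 1.2.2.2 (add Y):
                × closes — contains both Y and not Y.
  branch 2 (add not Y):
    (Y iff Z): β-rule — branch into Y, Z  //  not Y, not Z.
      branch 2.1 (add Y, Z):
        × closes — contains both Y and not Y.
      branch 2.2 (add not Y, not Z):
        (not Y implies X): β-rule — branch into not not Y  //  X.
          branch 2.2.1 (add not not Y):
            × closes — contains both Y and not Y.
          branch 2.2.2 (add X):
            (X or Y): β-rule — branch into X  //  Y.
              branch 2.2.2.1 (add X):
                (not X implies Z): β-rule — branch into not not X  //  Z.
                  branch 2.2.2.1.1 (add not not X):
                    ○ open, literals {X=T, Y=F, Z=F}.
                  branch 2.2.2.1.2 (add Z):
                    × closes — contains both Z and not Z.
              branch 2.2.2.2 (add Y):
                × closes — contains both Y and not Y.
8 branches closed, 2 open.
An open branch gives a countermodel: X=T, Y=F, Z=F (unmentioned atoms arbitrary); the premises hold there but the conclusion fails.

No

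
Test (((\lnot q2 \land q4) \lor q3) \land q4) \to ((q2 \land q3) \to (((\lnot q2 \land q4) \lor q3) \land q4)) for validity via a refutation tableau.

Assume the negation and expand:
Initial set: {F ((((\lnot q2 \land q4) \lor q3) \land q4) \to ((q2 \land q3) \to (((\lnot q2 \land q4) \lor q3) \land q4)))}.
F ((((\lnot q2 \land q4) \lor q3) \land q4) \to ((q2 \land q3) \to (((\lnot q2 \land q4) \lor q3) \land q4))): α-rule — add T (((\lnot q2 \land q4) \lor q3) \land q4), F ((q2 \land q3) \to (((\lnot q2 \land q4) \lor q3) \land q4)).
T (((\lnot q2 \land q4) \lor q3) \land q4): α-rule — add T ((\lnot q2 \land q4) \lor q3), T q4.
F ((q2 \land q3) \to (((\lnot q2 \land q4) \lor q3) \land q4)): α-rule — add T (q2 \land q3), F (((\lnot q2 \land q4) \lor q3) \land q4).
T (q2 \land q3): α-rule — add T q2, T q3.
T ((\lnot q2 \land q4) \lor q3): β-rule — branch into T (\lnot q2 \land q4)  //  T q3.
  branch 1 (add T (\lnot q2 \land q4)):
    T (\lnot q2 \land q4): α-rule — add T \lnot q2, T q4.
    × closes — contains both q2 and \lnot q2.
  branch 2 (add T q3):
    F (((\lnot q2 \land q4) \lor q3) \land q4): β-rule — branch into F ((\lnot q2 \land q4) \lor q3)  //  F q4.
      branch 2.1 (add F ((\lnot q2 \land q4) \lor q3)):
        F ((\lnot q2 \land q4) \lor q3): α-rule — add F (\lnot q2 \land q4), F q3.
        × closes — contains both q3 and \lnot q3.
      branch 2.2 (add F q4):
        × closes — contains both q4 and \lnot q4.
All 3 branches close.
Every branch closed, so the negation is unsatisfiable and the formula is valid.

Valid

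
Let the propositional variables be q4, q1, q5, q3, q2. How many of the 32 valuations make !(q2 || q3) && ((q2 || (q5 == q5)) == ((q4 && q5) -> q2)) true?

6

Initial set: {(!(q2 || q3) && ((q2 || (q5 == q5)) == ((q4 && q5) -> q2)))}.
(!(q2 || q3) && ((q2 || (q5 == q5)) == ((q4 && q5) -> q2))): α-rule — add !(q2 || q3), ((q2 || (q5 == q5)) == ((q4 && q5) -> q2)).
!(q2 || q3): α-rule — add !q2, !q3.
((q2 || (q5 == q5)) == ((q4 && q5) -> q2)): β-rule — branch into (q2 || (q5 == q5)), ((q4 && q5) -> q2)  //  !(q2 || (q5 == q5)), !((q4 && q5) -> q2).
  branch 1 (add (q2 || (q5 == q5)), ((q4 && q5) -> q2)):
    (q2 || (q5 == q5)): β-rule — branch into q2  //  (q5 == q5).
      branch 1.1 (add q2):
        × closes — contains both q2 and !q2.
      branch 1.2 (add (q5 == q5)):
        ((q4 && q5) -> q2): β-rule — branch into !(q4 && q5)  //  q2.
          branch 1.2.1 (add !(q4 && q5)):
            (q5 == q5): β-rule — branch into q5, q5  //  !q5, !q5.
              branch 1.2.1.1 (add q5, q5):
                !(q4 && q5): β-rule — branch into !q4  //  !q5.
                  branch 1.2.1.1.1 (add !q4):
                    ○ open, literals {q2=false, q3=false, q4=false, q5=true}.
                  branch 1.2.1.1.2 (add !q5):
                    × closes — contains both q5 and !q5.
              branch 1.2.1.2 (add !q5, !q5):
                !(q4 && q5): β-rule — branch into !q4  //  !q5.
                  branch 1.2.1.2.1 (add !q4):
                    ○ open, literals {q2=false, q3=false, q4=false, q5=false}.
                  branch 1.2.1.2.2 (add !q5):
                    ○ open, literals {q2=false, q3=false, q5=false}.
          branch 1.2.2 (add q2):
            × closes — contains both q2 and !q2.
  branch 2 (add !(q2 || (q5 == q5)), !((q4 && q5) -> q2)):
    !(q2 || (q5 == q5)): α-rule — add !q2, !(q5 == q5).
    !((q4 && q5) -> q2): α-rule — add (q4 && q5), !q2.
    (q4 && q5): α-rule — add q4, q5.
    !(q5 == q5): β-rule — branch into q5, !q5  //  !q5, q5.
      branch 2.1 (add q5, !q5):
        × closes — contains both q5 and !q5.
      branch 2.2 (add !q5, q5):
        × closes — contains both q5 and !q5.
5 branches closed, 3 open.
Each open branch fixes some atoms; the unmentioned ones are free. Counting distinct full assignments: branch {q2=false, q3=false, q4=false, q5=true} (q1) contributes 2 new; branch {q2=false, q3=false, q4=false, q5=false} (q1) contributes 2 new; branch {q2=false, q3=false, q5=false} (q4, q1) contributes 2 new. Total: 6.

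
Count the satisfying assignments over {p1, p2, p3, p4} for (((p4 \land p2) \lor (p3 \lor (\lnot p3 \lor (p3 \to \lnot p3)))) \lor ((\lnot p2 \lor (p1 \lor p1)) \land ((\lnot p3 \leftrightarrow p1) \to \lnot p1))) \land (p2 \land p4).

Initial set: {((((p4 \land p2) \lor (p3 \lor (\lnot p3 \lor (p3 \to \lnot p3)))) \lor ((\lnot p2 \lor (p1 \lor p1)) \land ((\lnot p3 \leftrightarrow p1) \to \lnot p1))) \land (p2 \land p4))}.
((((p4 \land p2) \lor (p3 \lor (\lnot p3 \lor (p3 \to \lnot p3)))) \lor ((\lnot p2 \lor (p1 \lor p1)) \land ((\lnot p3 \leftrightarrow p1) \to \lnot p1))) \land (p2 \land p4)): α-rule — add (((p4 \land p2) \lor (p3 \lor (\lnot p3 \lor (p3 \to \lnot p3)))) \lor ((\lnot p2 \lor (p1 \lor p1)) \land ((\lnot p3 \leftrightarrow p1) \to \lnot p1))), (p2 \land p4).
(p2 \land p4): α-rule — add p2, p4.
(((p4 \land p2) \lor (p3 \lor (\lnot p3 \lor (p3 \to \lnot p3)))) \lor ((\lnot p2 \lor (p1 \lor p1)) \land ((\lnot p3 \leftrightarrow p1) \to \lnot p1))): β-rule — branch into ((p4 \land p2) \lor (p3 \lor (\lnot p3 \lor (p3 \to \lnot p3))))  //  ((\lnot p2 \lor (p1 \lor p1)) \land ((\lnot p3 \leftrightarrow p1) \to \lnot p1)).
  branch 1 (add ((p4 \land p2) \lor (p3 \lor (\lnot p3 \lor (p3 \to \lnot p3))))):
    ((p4 \land p2) \lor (p3 \lor (\lnot p3 \lor (p3 \to \lnot p3)))): β-rule — branch into (p4 \land p2)  //  (p3 \lor (\lnot p3 \lor (p3 \to \lnot p3))).
      branch 1.1 (add (p4 \land p2)):
        (p4 \land p2): α-rule — add p4, p2.
        ○ open, literals {p2=true, p4=true}.
      branch 1.2 (add (p3 \lor (\lnot p3 \lor (p3 \to \lnot p3)))):
        (p3 \lor (\lnot p3 \lor (p3 \to \lnot p3))): β-rule — branch into p3  //  (\lnot p3 \lor (p3 \to \lnot p3)).
          branch 1.2.1 (add p3):
            ○ open, literals {p2=true, p3=true, p4=true}.
          branch 1.2.2 (add (\lnot p3 \lor (p3 \to \lnot p3))):
            (\lnot p3 \lor (p3 \to \lnot p3)): β-rule — branch into \lnot p3  //  (p3 \to \lnot p3).
              branch 1.2.2.1 (add \lnot p3):
                ○ open, literals {p2=true, p3=false, p4=true}.
              branch 1.2.2.2 (add (p3 \to \lnot p3)):
                (p3 \to \lnot p3): β-rule — branch into \lnot p3  //  \lnot p3.
                  branch 1.2.2.2.1 (add \lnot p3):
                    ○ open, literals {p2=true, p3=false, p4=true}.
                  branch 1.2.2.2.2 (add \lnot p3):
                    ○ open, literals {p2=true, p3=false, p4=true}.
  branch 2 (add ((\lnot p2 \lor (p1 \lor p1)) \land ((\lnot p3 \leftrightarrow p1) \to \lnot p1))):
    ((\lnot p2 \lor (p1 \lor p1)) \land ((\lnot p3 \leftrightarrow p1) \to \lnot p1)): α-rule — add (\lnot p2 \lor (p1 \lor p1)), ((\lnot p3 \leftrightarrow p1) \to \lnot p1).
    (\lnot p2 \lor (p1 \lor p1)): β-rule — branch into \lnot p2  //  (p1 \lor p1).
      branch 2.1 (add \lnot p2):
        × closes — contains both p2 and \lnot p2.
      branch 2.2 (add (p1 \lor p1)):
        ((\lnot p3 \leftrightarrow p1) \to \lnot p1): β-rule — branch into \lnot (\lnot p3 \leftrightarrow p1)  //  \lnot p1.
          branch 2.2.1 (add \lnot (\lnot p3 \leftrightarrow p1)):
            (p1 \lor p1): β-rule — branch into p1  //  p1.
              branch 2.2.1.1 (add p1):
                \lnot (\lnot p3 \leftrightarrow p1): β-rule — branch into \lnot p3, \lnot p1  //  \lnot \lnot p3, p1.
                  branch 2.2.1.1.1 (add \lnot p3, \lnot p1):
                    × closes — contains both p1 and \lnot p1.
                  branch 2.2.1.1.2 (add \lnot \lnot p3, p1):
                    ○ open, literals {p1=true, p2=true, p3=true, p4=true}.
              branch 2.2.1.2 (add p1):
                \lnot (\lnot p3 \leftrightarrow p1): β-rule — branch into \lnot p3, \lnot p1  //  \lnot \lnot p3, p1.
                  branch 2.2.1.2.1 (add \lnot p3, \lnot p1):
                    × closes — contains both p1 and \lnot p1.
                  branch 2.2.1.2.2 (add \lnot \lnot p3, p1):
                    ○ open, literals {p1=true, p2=true, p3=true, p4=true}.
          branch 2.2.2 (add \lnot p1):
            (p1 \lor p1): β-rule — branch into p1  //  p1.
              branch 2.2.2.1 (add p1):
                × closes — contains both p1 and \lnot p1.
              branch 2.2.2.2 (add p1):
                × closes — contains both p1 and \lnot p1.
5 branches closed, 7 open.
Each open branch fixes some atoms; the unmentioned ones are free. Counting distinct full assignments: branch {p2=true, p4=true} (p1, p3) contributes 4 new; branch {p2=true, p3=true, p4=true} (p1) contributes 0 new; branch {p2=true, p3=false, p4=true} (p1) contributes 0 new; branch {p2=true, p3=false, p4=true} (p1) contributes 0 new; branch {p2=true, p3=false, p4=true} (p1) contributes 0 new; branch {p1=true, p2=true, p3=true, p4=true} (none free) contributes 0 new; branch {p1=true, p2=true, p3=true, p4=true} (none free) contributes 0 new. Total: 4.

4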